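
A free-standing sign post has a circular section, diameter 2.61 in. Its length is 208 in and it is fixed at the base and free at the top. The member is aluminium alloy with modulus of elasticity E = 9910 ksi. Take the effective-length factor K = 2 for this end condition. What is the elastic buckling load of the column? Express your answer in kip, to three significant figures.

P_cr ≈ 1.29 kip

I = πd⁴/64 = π×2.61⁴/64 = 2.278 in⁴
Effective length L_e = K·L = 2 × 208 = 416.0 in
P_cr = π²EI / L_e² = π² × 9910×10³ × 2.278 / 416.0² = 1.287×10^3 lb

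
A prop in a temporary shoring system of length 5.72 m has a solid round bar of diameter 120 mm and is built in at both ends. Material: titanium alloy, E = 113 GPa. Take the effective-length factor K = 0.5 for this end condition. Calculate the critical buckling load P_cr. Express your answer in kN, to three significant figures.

P_cr ≈ 1390 kN

I = πd⁴/64 = π×120⁴/64 = 1.018×10^7 mm⁴
I = 1.018×10^7 mm⁴ = 1.018×10^-5 m⁴
Effective length L_e = K·L = 0.5 × 5.72 = 2.860 m
P_cr = π²EI / L_e² = π² × 113×10⁹ × 1.018×10^-5 / 2.860² = 1.388×10^6 N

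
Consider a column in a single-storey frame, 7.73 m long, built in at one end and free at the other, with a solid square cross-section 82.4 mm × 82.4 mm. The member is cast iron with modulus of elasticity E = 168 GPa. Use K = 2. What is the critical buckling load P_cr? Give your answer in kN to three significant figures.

I = a⁴/12 = 82.4⁴/12 = 3.842×10^6 mm⁴
I = 3.842×10^6 mm⁴ = 3.842×10^-6 m⁴
Effective length L_e = K·L = 2 × 7.73 = 15.46 m
P_cr = π²EI / L_e² = π² × 168×10⁹ × 3.842×10^-6 / 15.46² = 2.665×10^4 N

P_cr ≈ 26.7 kN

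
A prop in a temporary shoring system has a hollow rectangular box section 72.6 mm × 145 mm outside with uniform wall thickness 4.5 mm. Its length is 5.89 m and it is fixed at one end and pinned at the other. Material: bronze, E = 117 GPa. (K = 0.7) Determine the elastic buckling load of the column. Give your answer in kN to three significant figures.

Inner dimensions: h_i = 145 − 2×4.5 = 136.0 mm, b_i = 72.6 − 2×4.5 = 63.60 mm
Weak-axis I_min = (h_o·b_o³ − h_i·b_i³)/12 with b_o = 72.6, b_i = 63.60 mm (shorter outer/inner sides).
I_min = (145×72.6³ − 136.0×63.60³)/12 = 1.708×10^6 mm⁴
I = 1.708×10^6 mm⁴ = 1.708×10^-6 m⁴
Effective length L_e = K·L = 0.7 × 5.89 = 4.123 m
P_cr = π²EI / L_e² = π² × 117×10⁹ × 1.708×10^-6 / 4.123² = 1.160×10^5 N

P_cr ≈ 116 kN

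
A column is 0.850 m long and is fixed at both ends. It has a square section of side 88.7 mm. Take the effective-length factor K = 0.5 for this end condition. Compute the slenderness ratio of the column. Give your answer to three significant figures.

For a square r = a/√12 = 88.7/√12 = 25.61 mm
L_e = K·L = 0.5 × 0.850 m = 0.4250 m = 425.00 mm
λ = L_e / r_min = 425.00 / 25.61 = 16.6

λ ≈ 16.6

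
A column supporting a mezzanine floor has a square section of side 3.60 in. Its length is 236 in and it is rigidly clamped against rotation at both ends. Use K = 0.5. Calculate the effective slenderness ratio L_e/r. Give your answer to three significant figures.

For a square r = a/√12 = 3.60/√12 = 1.039 in
L_e = K·L = 0.5 × 236 = 118.0 in
λ = L_e / r_min = 118.00 / 1.039 = 114

λ ≈ 114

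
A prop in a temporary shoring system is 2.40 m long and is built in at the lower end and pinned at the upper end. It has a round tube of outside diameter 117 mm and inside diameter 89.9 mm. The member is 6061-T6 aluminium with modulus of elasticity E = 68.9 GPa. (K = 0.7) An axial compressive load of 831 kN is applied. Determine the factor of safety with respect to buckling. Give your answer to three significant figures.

n ≈ 1.74

d_o = 117 mm, d_i = 89.9 mm
I = π(d_o⁴ − d_i⁴)/64 = π(117⁴ − 89.90⁴)/64 = 5.992×10^6 mm⁴
I = 5.992×10^6 mm⁴ = 5.992×10^-6 m⁴
Effective length L_e = K·L = 0.7 × 2.40 = 1.680 m
P_cr = π²EI / L_e² = π² × 68.9×10⁹ × 5.992×10^-6 / 1.680² = 1.444×10^6 N
Factor of safety n = P_cr / P = 1443.7 / 831 = 1.74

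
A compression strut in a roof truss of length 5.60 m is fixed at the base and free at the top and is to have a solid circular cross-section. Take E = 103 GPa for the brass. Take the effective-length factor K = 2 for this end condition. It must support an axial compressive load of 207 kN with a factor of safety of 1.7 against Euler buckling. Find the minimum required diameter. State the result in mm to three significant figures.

Required P_cr = n·P = 1.7 × 207 = 351.9 kN
L_e = K·L = 2 × 5.60 = 11.20 m
Required I = P_cr·L_e²/(π²E) = 3.519×10^5 × 11.20² / (π² × 1.03×10^11) = 4.342×10^-5 m⁴
I_req = 4.342×10^7 mm⁴
Solid circle: I = πd⁴/64  ⇒  d = (64I/π)^(1/4) = (64×4.342×10^7/π)^(1/4) = 172 mm

d ≈ 172 mm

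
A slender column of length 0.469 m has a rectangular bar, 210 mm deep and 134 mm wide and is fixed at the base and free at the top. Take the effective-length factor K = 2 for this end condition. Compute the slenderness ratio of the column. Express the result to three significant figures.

λ ≈ 24.2

For a rectangle r_min = b/√12 = 134/√12 = 38.68 mm
L_e = K·L = 2 × 0.469 m = 0.9380 m = 938.00 mm
λ = L_e / r_min = 938.00 / 38.68 = 24.2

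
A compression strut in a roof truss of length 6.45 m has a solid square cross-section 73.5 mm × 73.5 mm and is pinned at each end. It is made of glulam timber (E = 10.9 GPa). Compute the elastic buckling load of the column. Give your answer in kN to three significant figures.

I = a⁴/12 = 73.5⁴/12 = 2.432×10^6 mm⁴
I = 2.432×10^6 mm⁴ = 2.432×10^-6 m⁴
Effective length L_e = K·L = 1 × 6.45 = 6.450 m
P_cr = π²EI / L_e² = π² × 10.9×10⁹ × 2.432×10^-6 / 6.450² = 6.289×10^3 N

P_cr ≈ 6.29 kN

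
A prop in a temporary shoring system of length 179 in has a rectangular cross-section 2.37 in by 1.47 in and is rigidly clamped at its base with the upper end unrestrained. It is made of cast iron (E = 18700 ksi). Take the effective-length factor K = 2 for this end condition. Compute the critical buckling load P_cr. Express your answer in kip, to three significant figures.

P_cr ≈ 0.903 kip

Buckling occurs about the weak axis: I_min = h·b³/12 with b = 1.47 in (the shorter side).
I_min = 2.37×1.47³/12 = 0.6274 in⁴
Effective length L_e = K·L = 2 × 179 = 358.0 in
P_cr = π²EI / L_e² = π² × 18700×10³ × 0.6274 / 358.0² = 903.4 lb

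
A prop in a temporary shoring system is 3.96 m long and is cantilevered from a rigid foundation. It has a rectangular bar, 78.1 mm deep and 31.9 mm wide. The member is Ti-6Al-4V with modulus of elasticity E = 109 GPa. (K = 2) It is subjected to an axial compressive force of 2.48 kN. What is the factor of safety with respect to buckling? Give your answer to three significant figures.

Buckling occurs about the weak axis: I_min = h·b³/12 with b = 31.9 mm (the shorter side).
I_min = 78.1×31.9³/12 = 2.113×10^5 mm⁴
I = 2.113×10^5 mm⁴ = 2.113×10^-7 m⁴
Effective length L_e = K·L = 2 × 3.96 = 7.920 m
P_cr = π²EI / L_e² = π² × 109×10⁹ × 2.113×10^-7 / 7.920² = 3.623×10^3 N
Factor of safety n = P_cr / P = 3.6234 / 2.48 = 1.46

n ≈ 1.46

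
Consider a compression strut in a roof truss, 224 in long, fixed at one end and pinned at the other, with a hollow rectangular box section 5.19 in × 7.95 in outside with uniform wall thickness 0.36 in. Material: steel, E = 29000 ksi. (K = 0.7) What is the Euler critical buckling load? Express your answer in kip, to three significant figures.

Inner dimensions: h_i = 7.95 − 2×0.36 = 7.230 in, b_i = 5.19 − 2×0.36 = 4.470 in
Weak-axis I_min = (h_o·b_o³ − h_i·b_i³)/12 with b_o = 5.19, b_i = 4.470 in (shorter outer/inner sides).
I_min = (7.95×5.19³ − 7.230×4.470³)/12 = 38.80 in⁴
Effective length L_e = K·L = 0.7 × 224 = 156.8 in
P_cr = π²EI / L_e² = π² × 29000×10³ × 38.80 / 156.8² = 4.517×10^5 lb

P_cr ≈ 452 kip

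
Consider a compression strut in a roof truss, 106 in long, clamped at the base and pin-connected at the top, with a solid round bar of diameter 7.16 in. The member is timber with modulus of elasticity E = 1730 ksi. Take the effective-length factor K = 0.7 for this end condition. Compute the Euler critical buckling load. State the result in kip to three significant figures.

I = πd⁴/64 = π×7.16⁴/64 = 129.0 in⁴
Effective length L_e = K·L = 0.7 × 106 = 74.20 in
P_cr = π²EI / L_e² = π² × 1730×10³ × 129.0 / 74.20² = 4.001×10^5 lb

P_cr ≈ 400 kip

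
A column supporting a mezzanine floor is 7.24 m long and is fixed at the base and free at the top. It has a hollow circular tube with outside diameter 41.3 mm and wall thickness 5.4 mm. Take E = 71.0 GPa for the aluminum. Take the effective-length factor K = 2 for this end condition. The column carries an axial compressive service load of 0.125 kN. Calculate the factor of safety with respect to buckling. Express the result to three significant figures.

n ≈ 2.68

Inner diameter d_i = 41.3 − 2×5.4 = 30.50 mm
I = π(d_o⁴ − d_i⁴)/64 = π(41.3⁴ − 30.50⁴)/64 = 1.003×10^5 mm⁴
I = 1.003×10^5 mm⁴ = 1.003×10^-7 m⁴
Effective length L_e = K·L = 2 × 7.24 = 14.48 m
P_cr = π²EI / L_e² = π² × 71.0×10⁹ × 1.003×10^-7 / 14.48² = 335.3 N
Factor of safety n = P_cr / P = 0.33533 / 0.125 = 2.68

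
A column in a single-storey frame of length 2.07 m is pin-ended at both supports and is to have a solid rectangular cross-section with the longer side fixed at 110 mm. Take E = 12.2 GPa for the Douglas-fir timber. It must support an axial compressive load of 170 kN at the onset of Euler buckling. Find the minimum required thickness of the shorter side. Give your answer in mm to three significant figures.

b ≈ 87.1 mm

L_e = K·L = 1 × 2.07 = 2.070 m
Required I = P_cr·L_e²/(π²E) = 1.700×10^5 × 2.070² / (π² × 1.22×10^10) = 6.050×10^-6 m⁴
I_req = 6.050×10^6 mm⁴
Rectangle, weak axis: I_min = h·b³/12 with h = 110 mm fixed  ⇒  b = (12I/h)^(1/3) = 87.1 mm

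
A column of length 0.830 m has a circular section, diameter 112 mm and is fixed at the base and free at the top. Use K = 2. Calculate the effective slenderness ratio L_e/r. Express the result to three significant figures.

I = πd⁴/64 = π×112⁴/64 = 7.724×10^6 mm⁴
A = 9.852×10^3 mm²;  r_min = √(I/A) = √(7.724×10^6/9.852×10^3) = 28.00 mm
L_e = K·L = 2 × 0.830 m = 1.660 m = 1660.0 mm
λ = L_e / r_min = 1660.0 / 28.00 = 59.3

λ ≈ 59.3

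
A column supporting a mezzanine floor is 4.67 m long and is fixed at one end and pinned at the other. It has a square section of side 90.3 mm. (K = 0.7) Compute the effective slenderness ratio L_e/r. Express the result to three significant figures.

I = a⁴/12 = 90.3⁴/12 = 5.541×10^6 mm⁴
A = 8.154×10^3 mm²;  r_min = √(I/A) = √(5.541×10^6/8.154×10^3) = 26.07 mm
L_e = K·L = 0.7 × 4.67 m = 3.269 m = 3269.0 mm
λ = L_e / r_min = 3269.0 / 26.07 = 125

λ ≈ 125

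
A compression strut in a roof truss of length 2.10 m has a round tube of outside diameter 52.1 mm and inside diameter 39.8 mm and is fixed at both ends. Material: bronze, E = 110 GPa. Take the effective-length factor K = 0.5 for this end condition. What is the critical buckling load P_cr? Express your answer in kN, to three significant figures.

P_cr ≈ 235 kN

d_o = 52.1 mm, d_i = 39.8 mm
I = π(d_o⁴ − d_i⁴)/64 = π(52.1⁴ − 39.80⁴)/64 = 2.385×10^5 mm⁴
I = 2.385×10^5 mm⁴ = 2.385×10^-7 m⁴
Effective length L_e = K·L = 0.5 × 2.10 = 1.050 m
P_cr = π²EI / L_e² = π² × 110×10⁹ × 2.385×10^-7 / 1.050² = 2.349×10^5 N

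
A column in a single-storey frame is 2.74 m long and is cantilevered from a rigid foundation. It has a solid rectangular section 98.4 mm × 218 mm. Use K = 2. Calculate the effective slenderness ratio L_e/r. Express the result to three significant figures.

For a rectangle r_min = b/√12 = 98.4/√12 = 28.41 mm
L_e = K·L = 2 × 2.74 m = 5.480 m = 5480.0 mm
λ = L_e / r_min = 5480.0 / 28.41 = 193

λ ≈ 193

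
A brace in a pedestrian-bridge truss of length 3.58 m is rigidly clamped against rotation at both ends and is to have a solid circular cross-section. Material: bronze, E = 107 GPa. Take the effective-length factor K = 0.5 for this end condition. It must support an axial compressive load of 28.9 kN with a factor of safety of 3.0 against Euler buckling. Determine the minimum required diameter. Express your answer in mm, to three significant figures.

Required P_cr = n·P = 3.0 × 28.9 = 86.70 kN
L_e = K·L = 0.5 × 3.58 = 1.790 m
Required I = P_cr·L_e²/(π²E) = 8.670×10^4 × 1.790² / (π² × 1.07×10^11) = 2.631×10^-7 m⁴
I_req = 2.631×10^5 mm⁴
Solid circle: I = πd⁴/64  ⇒  d = (64I/π)^(1/4) = (64×2.631×10^5/π)^(1/4) = 48.1 mm

d ≈ 48.1 mm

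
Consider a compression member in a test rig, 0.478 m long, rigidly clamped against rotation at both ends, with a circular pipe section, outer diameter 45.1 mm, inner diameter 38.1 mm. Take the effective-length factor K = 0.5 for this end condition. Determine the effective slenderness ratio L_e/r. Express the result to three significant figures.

λ ≈ 16.2

d_o = 45.1 mm, d_i = 38.1 mm
I = π(d_o⁴ − d_i⁴)/64 = π(45.1⁴ − 38.10⁴)/64 = 9.965×10^4 mm⁴
A = 457.4 mm²;  r_min = √(I/A) = √(9.965×10^4/457.4) = 14.76 mm
L_e = K·L = 0.5 × 0.478 m = 0.2390 m = 239.00 mm
λ = L_e / r_min = 239.00 / 14.76 = 16.2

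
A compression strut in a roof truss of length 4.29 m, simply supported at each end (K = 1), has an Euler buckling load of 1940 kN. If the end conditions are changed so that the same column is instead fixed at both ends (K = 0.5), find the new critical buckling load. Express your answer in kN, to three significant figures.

P_cr ≈ 7760 kN

P_cr ∝ 1/K², so P_cr,new = P_cr,old × (K_old/K_new)² = 1940 × (1/0.5)²
= 1940 × 4.000 = 7760 kN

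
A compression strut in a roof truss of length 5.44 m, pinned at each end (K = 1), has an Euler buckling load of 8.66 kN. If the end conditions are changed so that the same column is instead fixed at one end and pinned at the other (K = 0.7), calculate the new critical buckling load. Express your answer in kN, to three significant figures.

P_cr ∝ 1/K², so P_cr,new = P_cr,old × (K_old/K_new)² = 8.66 × (1/0.7)²
= 8.66 × 2.041 = 17.7 kN

P_cr ≈ 17.7 kN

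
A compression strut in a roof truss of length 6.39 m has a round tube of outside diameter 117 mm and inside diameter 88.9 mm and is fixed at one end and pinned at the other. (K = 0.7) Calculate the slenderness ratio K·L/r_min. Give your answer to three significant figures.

d_o = 117 mm, d_i = 88.9 mm
I = π(d_o⁴ − d_i⁴)/64 = π(117⁴ − 88.90⁴)/64 = 6.132×10^6 mm⁴
A = 4.544×10^3 mm²;  r_min = √(I/A) = √(6.132×10^6/4.544×10^3) = 36.74 mm
L_e = K·L = 0.7 × 6.39 m = 4.473 m = 4473.0 mm
λ = L_e / r_min = 4473.0 / 36.74 = 122

λ ≈ 122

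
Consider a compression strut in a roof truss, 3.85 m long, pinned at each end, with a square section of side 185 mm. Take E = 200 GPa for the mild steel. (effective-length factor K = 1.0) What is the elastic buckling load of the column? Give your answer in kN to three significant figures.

I = a⁴/12 = 185⁴/12 = 9.761×10^7 mm⁴
I = 9.761×10^7 mm⁴ = 9.761×10^-5 m⁴
Effective length L_e = K·L = 1 × 3.85 = 3.850 m
P_cr = π²EI / L_e² = π² × 200×10⁹ × 9.761×10^-5 / 3.850² = 1.300×10^7 N

P_cr ≈ 13000 kN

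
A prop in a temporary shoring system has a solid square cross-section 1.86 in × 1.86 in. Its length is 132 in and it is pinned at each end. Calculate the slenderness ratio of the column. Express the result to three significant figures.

For a square r = a/√12 = 1.86/√12 = 0.5369 in
L_e = K·L = 1 × 132 = 132.0 in
λ = L_e / r_min = 132.00 / 0.5369 = 246

λ ≈ 246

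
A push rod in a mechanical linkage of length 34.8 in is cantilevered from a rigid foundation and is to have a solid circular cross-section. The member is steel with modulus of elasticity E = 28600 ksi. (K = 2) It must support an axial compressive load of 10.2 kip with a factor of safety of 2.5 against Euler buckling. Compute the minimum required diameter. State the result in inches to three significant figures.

Required P_cr = n·P = 2.5 × 10.2 = 25.50 kip
L_e = K·L = 2 × 34.8 = 69.60 in
Required I = P_cr·L_e²/(π²E) = 2.550×10^4 × 69.60² / (π² × 2.86×10^7) = 0.4376 in⁴
Solid circle: I = πd⁴/64  ⇒  d = (64I/π)^(1/4) = (64×0.4376/π)^(1/4) = 1.73 in

d ≈ 1.73 in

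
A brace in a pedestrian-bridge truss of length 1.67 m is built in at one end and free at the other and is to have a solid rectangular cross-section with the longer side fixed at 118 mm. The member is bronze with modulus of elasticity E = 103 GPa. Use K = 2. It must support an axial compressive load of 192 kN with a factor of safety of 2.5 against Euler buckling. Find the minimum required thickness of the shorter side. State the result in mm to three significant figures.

b ≈ 81.2 mm

Required P_cr = n·P = 2.5 × 192 = 480.0 kN
L_e = K·L = 2 × 1.67 = 3.340 m
Required I = P_cr·L_e²/(π²E) = 4.800×10^5 × 3.340² / (π² × 1.03×10^11) = 5.267×10^-6 m⁴
I_req = 5.267×10^6 mm⁴
Rectangle, weak axis: I_min = h·b³/12 with h = 118 mm fixed  ⇒  b = (12I/h)^(1/3) = 81.2 mm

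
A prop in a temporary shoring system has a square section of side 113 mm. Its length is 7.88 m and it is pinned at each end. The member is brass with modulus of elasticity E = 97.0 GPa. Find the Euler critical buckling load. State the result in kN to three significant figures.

P_cr ≈ 209 kN

I = a⁴/12 = 113⁴/12 = 1.359×10^7 mm⁴
I = 1.359×10^7 mm⁴ = 1.359×10^-5 m⁴
Effective length L_e = K·L = 1 × 7.88 = 7.880 m
P_cr = π²EI / L_e² = π² × 97.0×10⁹ × 1.359×10^-5 / 7.880² = 2.095×10^5 N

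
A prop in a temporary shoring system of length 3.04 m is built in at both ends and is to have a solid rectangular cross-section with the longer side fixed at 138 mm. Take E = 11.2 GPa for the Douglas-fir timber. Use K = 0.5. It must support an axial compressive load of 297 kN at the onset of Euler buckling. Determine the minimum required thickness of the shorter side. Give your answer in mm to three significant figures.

L_e = K·L = 0.5 × 3.04 = 1.520 m
Required I = P_cr·L_e²/(π²E) = 2.970×10^5 × 1.520² / (π² × 1.12×10^10) = 6.208×10^-6 m⁴
I_req = 6.208×10^6 mm⁴
Rectangle, weak axis: I_min = h·b³/12 with h = 138 mm fixed  ⇒  b = (12I/h)^(1/3) = 81.4 mm

b ≈ 81.4 mm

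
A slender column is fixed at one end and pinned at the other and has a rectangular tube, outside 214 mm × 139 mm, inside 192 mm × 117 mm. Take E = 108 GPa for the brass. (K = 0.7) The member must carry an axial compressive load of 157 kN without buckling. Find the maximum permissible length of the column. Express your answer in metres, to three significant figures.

L_max ≈ 17.6 m

Weak-axis I_min = (h_o·b_o³ − h_i·b_i³)/12 with b_o = 139, b_i = 117.0 mm (shorter outer/inner sides).
I_min = (214×139³ − 192.0×117.0³)/12 = 2.227×10^7 mm⁴
I = 2.227×10^-5 m⁴
At the buckling limit P_cr = P = 1.570×10^5 N
From P_cr = π²EI/(K·L)²:  L = (1/K)·√(π²EI/P_cr) = (1/0.7)·√(π²×1.08×10^11×2.227×10^-5/1.570×10^5)
L = 17.6 m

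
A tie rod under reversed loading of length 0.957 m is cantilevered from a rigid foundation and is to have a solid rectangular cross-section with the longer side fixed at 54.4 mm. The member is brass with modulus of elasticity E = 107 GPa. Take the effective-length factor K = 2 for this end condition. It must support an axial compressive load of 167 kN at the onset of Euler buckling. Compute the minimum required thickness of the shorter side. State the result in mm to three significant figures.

L_e = K·L = 2 × 0.957 = 1.914 m
Required I = P_cr·L_e²/(π²E) = 1.670×10^5 × 1.914² / (π² × 1.07×10^11) = 5.793×10^-7 m⁴
I_req = 5.793×10^5 mm⁴
Rectangle, weak axis: I_min = h·b³/12 with h = 54.4 mm fixed  ⇒  b = (12I/h)^(1/3) = 50.4 mm

b ≈ 50.4 mm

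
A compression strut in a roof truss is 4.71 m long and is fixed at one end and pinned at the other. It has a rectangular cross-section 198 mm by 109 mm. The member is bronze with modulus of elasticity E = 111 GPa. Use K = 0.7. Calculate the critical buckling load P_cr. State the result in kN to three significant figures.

Buckling occurs about the weak axis: I_min = h·b³/12 with b = 109 mm (the shorter side).
I_min = 198×109³/12 = 2.137×10^7 mm⁴
I = 2.137×10^7 mm⁴ = 2.137×10^-5 m⁴
Effective length L_e = K·L = 0.7 × 4.71 = 3.297 m
P_cr = π²EI / L_e² = π² × 111×10⁹ × 2.137×10^-5 / 3.297² = 2.154×10^6 N

P_cr ≈ 2150 kN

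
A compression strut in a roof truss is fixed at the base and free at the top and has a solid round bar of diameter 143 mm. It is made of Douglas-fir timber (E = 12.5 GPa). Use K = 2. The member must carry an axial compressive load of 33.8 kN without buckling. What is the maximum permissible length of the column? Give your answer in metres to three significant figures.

L_max ≈ 4.33 m

I = πd⁴/64 = π×143⁴/64 = 2.053×10^7 mm⁴
I = 2.053×10^-5 m⁴
At the buckling limit P_cr = P = 3.380×10^4 N
From P_cr = π²EI/(K·L)²:  L = (1/K)·√(π²EI/P_cr) = (1/2)·√(π²×1.25×10^10×2.053×10^-5/3.380×10^4)
L = 4.33 m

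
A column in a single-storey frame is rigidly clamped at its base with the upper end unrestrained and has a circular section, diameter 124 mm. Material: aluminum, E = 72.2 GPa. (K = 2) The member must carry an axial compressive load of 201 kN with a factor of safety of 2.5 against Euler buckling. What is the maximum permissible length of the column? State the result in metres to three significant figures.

L_max ≈ 2.03 m

I = πd⁴/64 = π×124⁴/64 = 1.161×10^7 mm⁴
I = 1.161×10^-5 m⁴
Required critical load P_cr = n·P = 2.5 × 201 = 502.5 kN = 5.025×10^5 N
From P_cr = π²EI/(K·L)²:  L = (1/K)·√(π²EI/P_cr) = (1/2)·√(π²×7.22×10^10×1.161×10^-5/5.025×10^5)
L = 2.03 m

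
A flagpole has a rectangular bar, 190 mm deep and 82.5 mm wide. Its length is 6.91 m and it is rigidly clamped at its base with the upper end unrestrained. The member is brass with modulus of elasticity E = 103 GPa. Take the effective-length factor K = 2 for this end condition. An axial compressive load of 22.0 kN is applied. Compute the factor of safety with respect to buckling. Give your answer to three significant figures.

Buckling occurs about the weak axis: I_min = h·b³/12 with b = 82.5 mm (the shorter side).
I_min = 190×82.5³/12 = 8.891×10^6 mm⁴
I = 8.891×10^6 mm⁴ = 8.891×10^-6 m⁴
Effective length L_e = K·L = 2 × 6.91 = 13.82 m
P_cr = π²EI / L_e² = π² × 103×10⁹ × 8.891×10^-6 / 13.82² = 4.732×10^4 N
Factor of safety n = P_cr / P = 47.321 / 22.0 = 2.15

n ≈ 2.15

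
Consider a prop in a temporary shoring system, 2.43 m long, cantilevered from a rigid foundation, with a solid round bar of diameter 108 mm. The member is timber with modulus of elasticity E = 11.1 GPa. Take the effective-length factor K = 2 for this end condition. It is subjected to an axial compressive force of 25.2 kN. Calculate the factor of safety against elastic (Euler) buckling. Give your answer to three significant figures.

I = πd⁴/64 = π×108⁴/64 = 6.678×10^6 mm⁴
I = 6.678×10^6 mm⁴ = 6.678×10^-6 m⁴
Effective length L_e = K·L = 2 × 2.43 = 4.860 m
P_cr = π²EI / L_e² = π² × 11.1×10⁹ × 6.678×10^-6 / 4.860² = 3.098×10^4 N
Factor of safety n = P_cr / P = 30.975 / 25.2 = 1.23

n ≈ 1.23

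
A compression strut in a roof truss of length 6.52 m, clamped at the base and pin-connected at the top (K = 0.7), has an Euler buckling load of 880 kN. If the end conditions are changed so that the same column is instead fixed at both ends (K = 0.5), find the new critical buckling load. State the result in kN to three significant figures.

P_cr ∝ 1/K², so P_cr,new = P_cr,old × (K_old/K_new)² = 880 × (0.7/0.5)²
= 880 × 1.960 = 1720 kN

P_cr ≈ 1720 kN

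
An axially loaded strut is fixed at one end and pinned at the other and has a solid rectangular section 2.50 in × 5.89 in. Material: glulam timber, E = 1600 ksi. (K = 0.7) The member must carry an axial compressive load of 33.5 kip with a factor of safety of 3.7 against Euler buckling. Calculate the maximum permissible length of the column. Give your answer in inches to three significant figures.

L_max ≈ 44.7 in

Buckling occurs about the weak axis: I_min = h·b³/12 with b = 2.50 in (the shorter side).
I_min = 5.89×2.50³/12 = 7.669 in⁴
Required critical load P_cr = n·P = 3.7 × 33.5 = 124.0 kip = 1.240×10^5 lb
From P_cr = π²EI/(K·L)²:  L = (1/K)·√(π²EI/P_cr) = (1/0.7)·√(π²×1.60×10^6×7.669/1.240×10^5)
L = 44.7 in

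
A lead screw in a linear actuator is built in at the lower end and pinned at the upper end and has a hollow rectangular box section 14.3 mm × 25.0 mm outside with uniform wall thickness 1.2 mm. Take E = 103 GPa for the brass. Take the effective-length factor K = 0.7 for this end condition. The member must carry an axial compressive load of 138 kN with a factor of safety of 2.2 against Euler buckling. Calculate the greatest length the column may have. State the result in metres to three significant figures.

L_max ≈ 0.141 m

Inner dimensions: h_i = 25.0 − 2×1.2 = 22.60 mm, b_i = 14.3 − 2×1.2 = 11.90 mm
Weak-axis I_min = (h_o·b_o³ − h_i·b_i³)/12 with b_o = 14.3, b_i = 11.90 mm (shorter outer/inner sides).
I_min = (25.0×14.3³ − 22.60×11.90³)/12 = 2.918×10^3 mm⁴
I = 2.918×10^-9 m⁴
Required critical load P_cr = n·P = 2.2 × 138 = 303.6 kN = 3.036×10^5 N
From P_cr = π²EI/(K·L)²:  L = (1/K)·√(π²EI/P_cr) = (1/0.7)·√(π²×1.03×10^11×2.918×10^-9/3.036×10^5)
L = 0.141 m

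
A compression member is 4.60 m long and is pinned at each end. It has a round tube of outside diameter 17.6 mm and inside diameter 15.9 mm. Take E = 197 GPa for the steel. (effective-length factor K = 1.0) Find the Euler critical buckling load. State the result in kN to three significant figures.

P_cr ≈ 0.145 kN

d_o = 17.6 mm, d_i = 15.9 mm
I = π(d_o⁴ − d_i⁴)/64 = π(17.6⁴ − 15.90⁴)/64 = 1.573×10^3 mm⁴
I = 1.573×10^3 mm⁴ = 1.573×10^-9 m⁴
Effective length L_e = K·L = 1 × 4.60 = 4.600 m
P_cr = π²EI / L_e² = π² × 197×10⁹ × 1.573×10^-9 / 4.600² = 144.5 N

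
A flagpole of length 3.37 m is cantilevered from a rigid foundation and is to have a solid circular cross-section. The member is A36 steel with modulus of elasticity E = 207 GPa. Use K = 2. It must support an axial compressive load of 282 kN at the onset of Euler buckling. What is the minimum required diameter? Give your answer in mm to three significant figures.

L_e = K·L = 2 × 3.37 = 6.740 m
Required I = P_cr·L_e²/(π²E) = 2.820×10^5 × 6.740² / (π² × 2.07×10^11) = 6.270×10^-6 m⁴
I_req = 6.270×10^6 mm⁴
Solid circle: I = πd⁴/64  ⇒  d = (64I/π)^(1/4) = (64×6.270×10^6/π)^(1/4) = 106 mm

d ≈ 106 mm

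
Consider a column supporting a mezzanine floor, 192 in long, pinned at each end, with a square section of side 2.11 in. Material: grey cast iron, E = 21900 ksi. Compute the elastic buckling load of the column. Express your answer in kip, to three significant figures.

P_cr ≈ 9.68 kip

I = a⁴/12 = 2.11⁴/12 = 1.652 in⁴
Effective length L_e = K·L = 1 × 192 = 192.0 in
P_cr = π²EI / L_e² = π² × 21900×10³ × 1.652 / 192.0² = 9.685×10^3 lb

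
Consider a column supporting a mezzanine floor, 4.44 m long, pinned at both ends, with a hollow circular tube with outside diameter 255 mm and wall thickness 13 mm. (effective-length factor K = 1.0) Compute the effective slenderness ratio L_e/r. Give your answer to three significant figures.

Inner diameter d_i = 255 − 2×13 = 229.0 mm
I = π(d_o⁴ − d_i⁴)/64 = π(255⁴ − 229.0⁴)/64 = 7.256×10^7 mm⁴
A = 9.883×10^3 mm²;  r_min = √(I/A) = √(7.256×10^7/9.883×10^3) = 85.68 mm
L_e = K·L = 1 × 4.44 m = 4.440 m = 4440.0 mm
λ = L_e / r_min = 4440.0 / 85.68 = 51.8

λ ≈ 51.8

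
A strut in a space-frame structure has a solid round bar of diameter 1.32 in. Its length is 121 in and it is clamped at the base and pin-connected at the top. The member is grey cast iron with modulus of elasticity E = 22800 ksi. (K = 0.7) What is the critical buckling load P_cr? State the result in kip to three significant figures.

I = πd⁴/64 = π×1.32⁴/64 = 0.1490 in⁴
Effective length L_e = K·L = 0.7 × 121 = 84.70 in
P_cr = π²EI / L_e² = π² × 22800×10³ × 0.1490 / 84.70² = 4.674×10^3 lb

P_cr ≈ 4.67 kip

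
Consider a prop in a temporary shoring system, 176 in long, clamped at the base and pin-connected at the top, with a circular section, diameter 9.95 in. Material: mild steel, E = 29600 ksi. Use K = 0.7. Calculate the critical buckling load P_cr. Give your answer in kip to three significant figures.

P_cr ≈ 9260 kip

I = πd⁴/64 = π×9.95⁴/64 = 481.1 in⁴
Effective length L_e = K·L = 0.7 × 176 = 123.2 in
P_cr = π²EI / L_e² = π² × 29600×10³ × 481.1 / 123.2² = 9.260×10^6 lb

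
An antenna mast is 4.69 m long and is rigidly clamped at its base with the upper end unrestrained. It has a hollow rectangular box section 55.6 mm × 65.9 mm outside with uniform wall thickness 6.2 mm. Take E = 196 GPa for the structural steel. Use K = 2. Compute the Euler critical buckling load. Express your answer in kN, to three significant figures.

Inner dimensions: h_i = 65.9 − 2×6.2 = 53.50 mm, b_i = 55.6 − 2×6.2 = 43.20 mm
Weak-axis I_min = (h_o·b_o³ − h_i·b_i³)/12 with b_o = 55.6, b_i = 43.20 mm (shorter outer/inner sides).
I_min = (65.9×55.6³ − 53.50×43.20³)/12 = 5.845×10^5 mm⁴
I = 5.845×10^5 mm⁴ = 5.845×10^-7 m⁴
Effective length L_e = K·L = 2 × 4.69 = 9.380 m
P_cr = π²EI / L_e² = π² × 196×10⁹ × 5.845×10^-7 / 9.380² = 1.285×10^4 N

P_cr ≈ 12.9 kN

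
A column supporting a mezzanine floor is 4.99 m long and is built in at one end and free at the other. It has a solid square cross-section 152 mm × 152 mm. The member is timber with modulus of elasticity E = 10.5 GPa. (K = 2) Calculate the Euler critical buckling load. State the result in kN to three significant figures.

P_cr ≈ 46.3 kN

I = a⁴/12 = 152⁴/12 = 4.448×10^7 mm⁴
I = 4.448×10^7 mm⁴ = 4.448×10^-5 m⁴
Effective length L_e = K·L = 2 × 4.99 = 9.980 m
P_cr = π²EI / L_e² = π² × 10.5×10⁹ × 4.448×10^-5 / 9.980² = 4.628×10^4 N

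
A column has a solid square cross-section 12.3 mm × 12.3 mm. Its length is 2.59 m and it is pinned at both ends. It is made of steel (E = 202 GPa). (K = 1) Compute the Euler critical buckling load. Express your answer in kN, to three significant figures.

I = a⁴/12 = 12.3⁴/12 = 1.907×10^3 mm⁴
I = 1.907×10^3 mm⁴ = 1.907×10^-9 m⁴
Effective length L_e = K·L = 1 × 2.59 = 2.590 m
P_cr = π²EI / L_e² = π² × 202×10⁹ × 1.907×10^-9 / 2.590² = 566.9 N

P_cr ≈ 0.567 kN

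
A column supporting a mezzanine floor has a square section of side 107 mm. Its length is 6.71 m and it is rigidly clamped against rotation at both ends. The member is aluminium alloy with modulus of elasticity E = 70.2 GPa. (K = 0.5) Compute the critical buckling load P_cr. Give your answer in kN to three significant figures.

P_cr ≈ 672 kN

I = a⁴/12 = 107⁴/12 = 1.092×10^7 mm⁴
I = 1.092×10^7 mm⁴ = 1.092×10^-5 m⁴
Effective length L_e = K·L = 0.5 × 6.71 = 3.355 m
P_cr = π²EI / L_e² = π² × 70.2×10⁹ × 1.092×10^-5 / 3.355² = 6.724×10^5 N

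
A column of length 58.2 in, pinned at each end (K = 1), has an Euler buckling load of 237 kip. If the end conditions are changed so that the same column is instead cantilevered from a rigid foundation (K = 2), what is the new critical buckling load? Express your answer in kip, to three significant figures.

P_cr ∝ 1/K², so P_cr,new = P_cr,old × (K_old/K_new)² = 237 × (1/2)²
= 237 × 0.2500 = 59.2 kip

P_cr ≈ 59.2 kip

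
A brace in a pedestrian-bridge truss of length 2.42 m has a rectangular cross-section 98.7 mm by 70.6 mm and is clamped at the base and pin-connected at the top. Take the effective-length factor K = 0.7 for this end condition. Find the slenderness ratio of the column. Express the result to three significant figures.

Buckling occurs about the weak axis: I_min = h·b³/12 with b = 70.6 mm (the shorter side).
I_min = 98.7×70.6³/12 = 2.894×10^6 mm⁴
A = 6.968×10^3 mm²;  r_min = √(I/A) = √(2.894×10^6/6.968×10^3) = 20.38 mm
L_e = K·L = 0.7 × 2.42 m = 1.694 m = 1694.0 mm
λ = L_e / r_min = 1694.0 / 20.38 = 83.1

λ ≈ 83.1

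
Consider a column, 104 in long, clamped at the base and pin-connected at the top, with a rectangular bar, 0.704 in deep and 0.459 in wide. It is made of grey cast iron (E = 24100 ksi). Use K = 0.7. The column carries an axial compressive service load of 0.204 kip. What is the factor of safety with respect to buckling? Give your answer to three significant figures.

n ≈ 1.25

Buckling occurs about the weak axis: I_min = h·b³/12 with b = 0.459 in (the shorter side).
I_min = 0.704×0.459³/12 = 5.673×10^-3 in⁴
Effective length L_e = K·L = 0.7 × 104 = 72.80 in
P_cr = π²EI / L_e² = π² × 24100×10³ × 5.673×10^-3 / 72.80² = 254.6 lb
Factor of safety n = P_cr / P = 0.25461 / 0.204 = 1.25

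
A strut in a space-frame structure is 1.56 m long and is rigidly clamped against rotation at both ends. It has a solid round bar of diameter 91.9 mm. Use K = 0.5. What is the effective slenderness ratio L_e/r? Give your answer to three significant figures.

λ ≈ 33.9

For a solid circle r = d/4 = 91.9/4 = 22.98 mm
L_e = K·L = 0.5 × 1.56 m = 0.7800 m = 780.00 mm
λ = L_e / r_min = 780.00 / 22.98 = 33.9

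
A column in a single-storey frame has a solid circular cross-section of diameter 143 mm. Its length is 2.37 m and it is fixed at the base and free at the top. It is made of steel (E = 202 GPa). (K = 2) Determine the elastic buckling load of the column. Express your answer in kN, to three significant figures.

P_cr ≈ 1820 kN

I = πd⁴/64 = π×143⁴/64 = 2.053×10^7 mm⁴
I = 2.053×10^7 mm⁴ = 2.053×10^-5 m⁴
Effective length L_e = K·L = 2 × 2.37 = 4.740 m
P_cr = π²EI / L_e² = π² × 202×10⁹ × 2.053×10^-5 / 4.740² = 1.821×10^6 N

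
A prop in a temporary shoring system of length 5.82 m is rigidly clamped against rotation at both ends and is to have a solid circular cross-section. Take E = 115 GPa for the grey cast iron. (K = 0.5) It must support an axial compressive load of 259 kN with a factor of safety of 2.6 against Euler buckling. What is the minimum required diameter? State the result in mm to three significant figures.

Required P_cr = n·P = 2.6 × 259 = 673.4 kN
L_e = K·L = 0.5 × 5.82 = 2.910 m
Required I = P_cr·L_e²/(π²E) = 6.734×10^5 × 2.910² / (π² × 1.15×10^11) = 5.024×10^-6 m⁴
I_req = 5.024×10^6 mm⁴
Solid circle: I = πd⁴/64  ⇒  d = (64I/π)^(1/4) = (64×5.024×10^6/π)^(1/4) = 101 mm

d ≈ 101 mm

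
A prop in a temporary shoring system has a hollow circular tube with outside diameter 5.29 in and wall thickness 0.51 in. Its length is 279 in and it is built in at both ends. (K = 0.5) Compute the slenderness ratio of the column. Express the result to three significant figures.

Inner diameter d_i = 5.29 − 2×0.51 = 4.270 in
I = π(d_o⁴ − d_i⁴)/64 = π(5.29⁴ − 4.270⁴)/64 = 22.12 in⁴
A = 7.659 in²;  r_min = √(I/A) = √(22.12/7.659) = 1.700 in
L_e = K·L = 0.5 × 279 = 139.5 in
λ = L_e / r_min = 139.50 / 1.700 = 82.1

λ ≈ 82.1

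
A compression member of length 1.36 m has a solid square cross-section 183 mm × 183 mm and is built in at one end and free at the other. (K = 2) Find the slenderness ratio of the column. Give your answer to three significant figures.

For a square r = a/√12 = 183/√12 = 52.83 mm
L_e = K·L = 2 × 1.36 m = 2.720 m = 2720.0 mm
λ = L_e / r_min = 2720.0 / 52.83 = 51.5

λ ≈ 51.5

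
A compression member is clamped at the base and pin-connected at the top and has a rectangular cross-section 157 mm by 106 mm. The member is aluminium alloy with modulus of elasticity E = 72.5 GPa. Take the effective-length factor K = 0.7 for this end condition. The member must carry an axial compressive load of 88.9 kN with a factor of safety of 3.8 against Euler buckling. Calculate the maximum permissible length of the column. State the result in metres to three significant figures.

Buckling occurs about the weak axis: I_min = h·b³/12 with b = 106 mm (the shorter side).
I_min = 157×106³/12 = 1.558×10^7 mm⁴
I = 1.558×10^-5 m⁴
Required critical load P_cr = n·P = 3.8 × 88.9 = 337.8 kN = 3.378×10^5 N
From P_cr = π²EI/(K·L)²:  L = (1/K)·√(π²EI/P_cr) = (1/0.7)·√(π²×7.25×10^10×1.558×10^-5/3.378×10^5)
L = 8.21 m

L_max ≈ 8.21 m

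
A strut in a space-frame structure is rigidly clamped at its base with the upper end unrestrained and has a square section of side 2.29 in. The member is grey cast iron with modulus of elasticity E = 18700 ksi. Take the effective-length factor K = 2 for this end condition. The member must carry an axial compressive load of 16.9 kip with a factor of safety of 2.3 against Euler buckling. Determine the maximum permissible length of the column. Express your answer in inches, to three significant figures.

L_max ≈ 52.2 in

I = a⁴/12 = 2.29⁴/12 = 2.292 in⁴
Required critical load P_cr = n·P = 2.3 × 16.9 = 38.87 kip = 3.887×10^4 lb
From P_cr = π²EI/(K·L)²:  L = (1/K)·√(π²EI/P_cr) = (1/2)·√(π²×1.87×10^7×2.292/3.887×10^4)
L = 52.2 in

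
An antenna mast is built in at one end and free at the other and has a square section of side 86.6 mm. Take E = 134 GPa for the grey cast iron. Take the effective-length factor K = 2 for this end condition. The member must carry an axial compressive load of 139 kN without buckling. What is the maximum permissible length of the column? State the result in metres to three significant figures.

I = a⁴/12 = 86.6⁴/12 = 4.687×10^6 mm⁴
I = 4.687×10^-6 m⁴
At the buckling limit P_cr = P = 1.390×10^5 N
From P_cr = π²EI/(K·L)²:  L = (1/K)·√(π²EI/P_cr) = (1/2)·√(π²×1.34×10^11×4.687×10^-6/1.390×10^5)
L = 3.34 m

L_max ≈ 3.34 m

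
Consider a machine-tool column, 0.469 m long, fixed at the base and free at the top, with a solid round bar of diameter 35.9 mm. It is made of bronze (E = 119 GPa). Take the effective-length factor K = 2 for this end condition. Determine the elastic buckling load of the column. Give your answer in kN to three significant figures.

I = πd⁴/64 = π×35.9⁴/64 = 8.154×10^4 mm⁴
I = 8.154×10^4 mm⁴ = 8.154×10^-8 m⁴
Effective length L_e = K·L = 2 × 0.469 = 0.9380 m
P_cr = π²EI / L_e² = π² × 119×10⁹ × 8.154×10^-8 / 0.9380² = 1.088×10^5 N

P_cr ≈ 109 kN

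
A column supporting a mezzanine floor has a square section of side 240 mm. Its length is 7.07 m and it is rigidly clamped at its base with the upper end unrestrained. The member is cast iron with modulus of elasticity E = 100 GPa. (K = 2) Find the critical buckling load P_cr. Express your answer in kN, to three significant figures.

I = a⁴/12 = 240⁴/12 = 2.765×10^8 mm⁴
I = 2.765×10^8 mm⁴ = 2.765×10^-4 m⁴
Effective length L_e = K·L = 2 × 7.07 = 14.14 m
P_cr = π²EI / L_e² = π² × 100×10⁹ × 2.765×10^-4 / 14.14² = 1.365×10^6 N

P_cr ≈ 1360 kN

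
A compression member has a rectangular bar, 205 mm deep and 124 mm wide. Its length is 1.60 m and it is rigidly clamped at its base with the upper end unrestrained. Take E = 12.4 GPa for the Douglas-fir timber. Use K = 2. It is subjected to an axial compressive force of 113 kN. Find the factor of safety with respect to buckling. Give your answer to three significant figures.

Buckling occurs about the weak axis: I_min = h·b³/12 with b = 124 mm (the shorter side).
I_min = 205×124³/12 = 3.257×10^7 mm⁴
I = 3.257×10^7 mm⁴ = 3.257×10^-5 m⁴
Effective length L_e = K·L = 2 × 1.60 = 3.200 m
P_cr = π²EI / L_e² = π² × 12.4×10⁹ × 3.257×10^-5 / 3.200² = 3.893×10^5 N
Factor of safety n = P_cr / P = 389.28 / 113 = 3.44

n ≈ 3.44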